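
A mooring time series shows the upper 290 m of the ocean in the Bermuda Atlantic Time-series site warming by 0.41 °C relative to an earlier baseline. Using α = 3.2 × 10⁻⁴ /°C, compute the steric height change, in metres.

Δh = αΔT·H = 3.2×10⁻⁴ × 0.41 × 290 = 0.038048 m

Δh = 0.0380 m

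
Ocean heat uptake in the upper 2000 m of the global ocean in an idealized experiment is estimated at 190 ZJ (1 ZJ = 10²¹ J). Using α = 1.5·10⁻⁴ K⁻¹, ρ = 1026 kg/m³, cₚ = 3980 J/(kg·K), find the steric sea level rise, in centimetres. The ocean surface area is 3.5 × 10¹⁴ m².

Per unit area: Q = 190×10²¹ / (3.5×10¹⁴) ≈ 5.429×10⁸ J/m²
Δh = αQ/(ρcₚ) = 1.5×10⁻⁴ × 5.429×10⁸ / (1026 × 3980) ≈ 0.019943 m

Δh = 1.99 cm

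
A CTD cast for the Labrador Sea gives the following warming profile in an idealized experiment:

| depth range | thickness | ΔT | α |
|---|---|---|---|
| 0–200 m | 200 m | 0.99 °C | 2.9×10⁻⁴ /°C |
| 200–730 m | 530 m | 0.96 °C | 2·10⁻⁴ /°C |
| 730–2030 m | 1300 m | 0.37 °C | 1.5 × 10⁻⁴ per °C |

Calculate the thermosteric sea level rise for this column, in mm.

about 230 mm

0–200 m: 200 × 2.9×10⁻⁴ × 0.99 = 0.05742 m
Layer 2: 0.96 × 2×10⁻⁴ × 530 = 0.10176 m
0.37 × 1.5×10⁻⁴ × 1300 = 0.07215 m
Δh = 0.05742 + 0.10176 + 0.07215 = 0.23133 m ≈ 230 mm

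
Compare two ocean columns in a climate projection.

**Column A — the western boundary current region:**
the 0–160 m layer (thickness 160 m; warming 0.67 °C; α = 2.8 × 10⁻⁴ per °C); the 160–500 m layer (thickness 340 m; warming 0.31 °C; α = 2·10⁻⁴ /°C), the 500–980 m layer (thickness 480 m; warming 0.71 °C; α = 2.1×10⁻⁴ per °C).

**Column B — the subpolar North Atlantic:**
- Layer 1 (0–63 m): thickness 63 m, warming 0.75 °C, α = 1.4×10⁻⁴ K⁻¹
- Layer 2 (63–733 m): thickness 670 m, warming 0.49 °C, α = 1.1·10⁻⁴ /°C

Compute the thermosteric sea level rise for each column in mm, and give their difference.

A 2.8×10⁻⁴ × 160 × 0.67 = 0.030016 m
A 160–500 m: 2×10⁻⁴ × 0.31 × 340 = 0.02108 m
A 500–980 m: 2.1×10⁻⁴ × 0.71 × 480 = 0.071568 m
A total: 0.122664 m
B Layer 1: 0.75 × 1.4×10⁻⁴ × 63 = 0.006615 m
B 63–733 m: 0.49 × 1.1×10⁻⁴ × 670 = 0.036113 m
B total: 0.042728 m
Difference: 0.122664 − 0.042728 = 0.079936 m

A: 123 mm; B: 42.7 mm; difference 79.9 mm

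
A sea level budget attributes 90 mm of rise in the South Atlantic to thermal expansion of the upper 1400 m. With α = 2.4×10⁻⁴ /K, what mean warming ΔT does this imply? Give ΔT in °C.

ΔT = Δh/(αH) = 0.09 / (2.4×10⁻⁴ × 1400) ≈ 0.2679 °C

0.27 °C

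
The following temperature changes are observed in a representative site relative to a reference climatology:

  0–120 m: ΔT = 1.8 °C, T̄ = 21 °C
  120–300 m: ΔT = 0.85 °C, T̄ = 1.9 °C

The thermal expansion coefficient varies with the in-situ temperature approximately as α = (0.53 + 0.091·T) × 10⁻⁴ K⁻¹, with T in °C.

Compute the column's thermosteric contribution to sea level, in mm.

about 63.5 mm

Layer 1: α = (0.53 + 0.091×21)×10⁻⁴ = 2.441×10⁻⁴ K⁻¹
Layer 2: α = (0.53 + 0.091×1.9)×10⁻⁴ = 0.7029×10⁻⁴ K⁻¹
1.8 × 2.441×10⁻⁴ × 120 = 0.0527256 m
0.85 × 0.7029×10⁻⁴ × 180 = 0.01075437 m
Δh = 0.0527256 + 0.01075437 = 0.06347997 m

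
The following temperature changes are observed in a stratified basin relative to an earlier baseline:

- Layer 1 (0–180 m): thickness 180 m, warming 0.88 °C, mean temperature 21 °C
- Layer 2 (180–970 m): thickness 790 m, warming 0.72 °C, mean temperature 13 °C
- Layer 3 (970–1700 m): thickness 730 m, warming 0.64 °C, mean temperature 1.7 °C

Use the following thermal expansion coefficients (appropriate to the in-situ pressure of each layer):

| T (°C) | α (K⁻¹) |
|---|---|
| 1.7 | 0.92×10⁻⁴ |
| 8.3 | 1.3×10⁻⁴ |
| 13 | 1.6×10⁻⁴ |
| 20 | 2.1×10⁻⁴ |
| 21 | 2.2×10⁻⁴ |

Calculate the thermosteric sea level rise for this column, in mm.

170 mm of thermosteric rise

Layer 1 at 21 °C → α = 2.2×10⁻⁴ K⁻¹
Layer 2 at 13 °C → α = 1.6×10⁻⁴ K⁻¹
Layer 3 at 1.7 °C → α = 0.92×10⁻⁴ K⁻¹
180 × 2.2×10⁻⁴ × 0.88 = 0.034848 m
180–970 m: 790 × 1.6×10⁻⁴ × 0.72 = 0.091008 m
Layer 3: 0.64 × 730 × 0.92×10⁻⁴ = 0.0429824 m
Δh = 0.034848 + 0.091008 + 0.0429824 = 0.1688384 m ≈ 170 mm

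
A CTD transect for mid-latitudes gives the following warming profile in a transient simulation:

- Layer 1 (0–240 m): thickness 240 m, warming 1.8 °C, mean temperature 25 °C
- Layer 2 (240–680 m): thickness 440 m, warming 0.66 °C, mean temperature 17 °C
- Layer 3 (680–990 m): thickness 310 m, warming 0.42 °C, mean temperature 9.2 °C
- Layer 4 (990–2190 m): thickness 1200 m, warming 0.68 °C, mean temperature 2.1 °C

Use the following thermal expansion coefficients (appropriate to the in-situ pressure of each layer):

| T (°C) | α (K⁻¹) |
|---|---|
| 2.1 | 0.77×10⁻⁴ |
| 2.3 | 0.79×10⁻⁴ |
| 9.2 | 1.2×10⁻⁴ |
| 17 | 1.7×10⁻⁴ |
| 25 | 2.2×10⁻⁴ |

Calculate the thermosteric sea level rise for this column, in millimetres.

220 mm

Layer 1 at 25 °C → α = 2.2×10⁻⁴ K⁻¹
Layer 2 at 17 °C → α = 1.7×10⁻⁴ K⁻¹
Layer 3 at 9.2 °C → α = 1.2×10⁻⁴ K⁻¹
Layer 4 at 2.1 °C → α = 0.77×10⁻⁴ K⁻¹
Layer 1: 1.8 × 2.2×10⁻⁴ × 240 = 0.09504 m
1.7×10⁻⁴ × 440 × 0.66 = 0.049368 m
680–990 m: 310 × 1.2×10⁻⁴ × 0.42 = 0.015624 m
Layer 4: 0.68 × 1200 × 0.77×10⁻⁴ = 0.062832 m
Δh = 0.09504 + 0.049368 + 0.015624 + 0.062832 = 0.222864 m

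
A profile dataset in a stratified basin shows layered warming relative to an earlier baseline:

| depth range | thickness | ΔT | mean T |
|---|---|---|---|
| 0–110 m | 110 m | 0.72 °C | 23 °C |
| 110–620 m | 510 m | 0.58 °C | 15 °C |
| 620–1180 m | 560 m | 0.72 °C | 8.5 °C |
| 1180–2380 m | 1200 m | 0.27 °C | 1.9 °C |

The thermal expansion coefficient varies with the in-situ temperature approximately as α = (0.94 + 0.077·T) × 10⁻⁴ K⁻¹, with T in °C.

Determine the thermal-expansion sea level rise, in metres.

Layer 1: α = (0.94 + 0.077×23)×10⁻⁴ = 2.711×10⁻⁴ K⁻¹
Layer 2: α = (0.94 + 0.077×15)×10⁻⁴ = 2.095×10⁻⁴ K⁻¹
Layer 3: α = (0.94 + 0.077×8.5)×10⁻⁴ = 1.5945×10⁻⁴ K⁻¹
Layer 4: α = (0.94 + 0.077×1.9)×10⁻⁴ = 1.0863×10⁻⁴ K⁻¹
2.711×10⁻⁴ × 0.72 × 110 = 0.02147112 m
510 × 0.58 × 2.095×10⁻⁴ = 0.0619701 m
560 × 1.5945×10⁻⁴ × 0.72 = 0.06429024 m
Layer 4: 1.0863×10⁻⁴ × 0.27 × 1200 = 0.03519612 m
Δh = 0.02147112 + 0.0619701 + 0.06429024 + 0.03519612 = 0.18292758 m ≈ 0.18 m

Δh = 0.18 m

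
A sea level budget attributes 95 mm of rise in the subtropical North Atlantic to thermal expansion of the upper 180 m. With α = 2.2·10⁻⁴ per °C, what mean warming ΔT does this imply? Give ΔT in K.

ΔT = Δh/(αH) = 0.095 / (2.2×10⁻⁴ × 180) ≈ 2.399 K

about 2.4 K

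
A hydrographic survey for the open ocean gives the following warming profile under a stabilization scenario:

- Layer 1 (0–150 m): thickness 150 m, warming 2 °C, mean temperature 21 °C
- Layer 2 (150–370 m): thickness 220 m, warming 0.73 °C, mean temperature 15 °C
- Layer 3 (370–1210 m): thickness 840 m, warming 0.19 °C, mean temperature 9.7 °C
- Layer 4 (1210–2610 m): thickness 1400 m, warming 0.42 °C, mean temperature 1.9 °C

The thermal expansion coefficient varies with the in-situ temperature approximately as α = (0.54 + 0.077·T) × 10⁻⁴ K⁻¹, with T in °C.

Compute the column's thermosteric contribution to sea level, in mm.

153 mm of thermosteric rise

Layer 1: α = (0.54 + 0.077×21)×10⁻⁴ = 2.157×10⁻⁴ K⁻¹
Layer 2: α = (0.54 + 0.077×15)×10⁻⁴ = 1.695×10⁻⁴ K⁻¹
Layer 3: α = (0.54 + 0.077×9.7)×10⁻⁴ = 1.2869×10⁻⁴ K⁻¹
Layer 4: α = (0.54 + 0.077×1.9)×10⁻⁴ = 0.6863×10⁻⁴ K⁻¹
2 × 150 × 2.157×10⁻⁴ = 0.06471 m
150–370 m: 1.695×10⁻⁴ × 0.73 × 220 = 0.0272217 m
1.2869×10⁻⁴ × 0.19 × 840 = 0.020538924 m
Layer 4: 0.6863×10⁻⁴ × 1400 × 0.42 = 0.04035444 m
Δh = 0.06471 + 0.0272217 + 0.020538924 + 0.04035444 = 0.152825064 m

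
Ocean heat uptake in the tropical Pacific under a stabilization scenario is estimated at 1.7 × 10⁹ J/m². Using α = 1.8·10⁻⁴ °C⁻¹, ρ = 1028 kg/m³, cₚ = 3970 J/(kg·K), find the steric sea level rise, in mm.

Δh = αQ/(ρcₚ) = 1.8×10⁻⁴ × 1.7×10⁹ / (1028 × 3970) ≈ 0.074979 m

Δh = 75 mm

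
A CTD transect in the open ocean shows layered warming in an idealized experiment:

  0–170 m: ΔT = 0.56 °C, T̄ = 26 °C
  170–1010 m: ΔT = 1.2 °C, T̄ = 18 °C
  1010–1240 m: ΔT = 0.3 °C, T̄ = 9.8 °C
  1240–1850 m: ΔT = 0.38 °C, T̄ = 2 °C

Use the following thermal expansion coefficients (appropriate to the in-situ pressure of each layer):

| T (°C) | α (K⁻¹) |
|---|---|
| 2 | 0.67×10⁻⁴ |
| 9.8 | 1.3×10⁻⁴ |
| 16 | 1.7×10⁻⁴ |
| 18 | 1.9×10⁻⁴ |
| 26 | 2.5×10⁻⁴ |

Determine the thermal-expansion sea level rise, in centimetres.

24 cm

Layer 1 at 26 °C → α = 2.5×10⁻⁴ K⁻¹
Layer 2 at 18 °C → α = 1.9×10⁻⁴ K⁻¹
Layer 3 at 9.8 °C → α = 1.3×10⁻⁴ K⁻¹
Layer 4 at 2 °C → α = 0.67×10⁻⁴ K⁻¹
0–170 m: 0.56 × 170 × 2.5×10⁻⁴ = 0.02380 m
170–1010 m: 1.9×10⁻⁴ × 1.2 × 840 = 0.19152 m
1010–1240 m: 1.3×10⁻⁴ × 230 × 0.3 = 0.00897 m
0.38 × 0.67×10⁻⁴ × 610 = 0.0155306 m
Δh = 0.02380 + 0.19152 + 0.00897 + 0.0155306 = 0.2398206 m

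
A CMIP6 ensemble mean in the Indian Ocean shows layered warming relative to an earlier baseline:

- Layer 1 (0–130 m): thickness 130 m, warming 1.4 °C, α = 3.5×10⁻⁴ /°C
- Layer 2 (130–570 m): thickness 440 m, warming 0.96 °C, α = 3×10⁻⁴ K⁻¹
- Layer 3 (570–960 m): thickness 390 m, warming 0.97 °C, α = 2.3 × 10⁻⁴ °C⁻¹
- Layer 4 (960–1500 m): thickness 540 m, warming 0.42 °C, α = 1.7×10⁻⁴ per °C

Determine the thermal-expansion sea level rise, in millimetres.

about 316 mm

0–130 m: 1.4 × 130 × 3.5×10⁻⁴ = 0.06370 m
0.96 × 440 × 3×10⁻⁴ = 0.12672 m
390 × 2.3×10⁻⁴ × 0.97 = 0.087009 m
Layer 4: 0.42 × 1.7×10⁻⁴ × 540 = 0.038556 m
Δh = 0.06370 + 0.12672 + 0.087009 + 0.038556 = 0.315985 m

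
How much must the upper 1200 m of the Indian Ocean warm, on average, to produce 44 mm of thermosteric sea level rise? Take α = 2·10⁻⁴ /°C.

0.18 K

ΔT = Δh/(αH) = 0.044 / (2×10⁻⁴ × 1200) ≈ 0.1833 K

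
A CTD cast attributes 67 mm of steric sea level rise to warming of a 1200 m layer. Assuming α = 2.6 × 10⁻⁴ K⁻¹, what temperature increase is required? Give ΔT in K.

about 0.215 K

ΔT = Δh/(αH) = 0.067 / (2.6×10⁻⁴ × 1200) ≈ 0.2147 K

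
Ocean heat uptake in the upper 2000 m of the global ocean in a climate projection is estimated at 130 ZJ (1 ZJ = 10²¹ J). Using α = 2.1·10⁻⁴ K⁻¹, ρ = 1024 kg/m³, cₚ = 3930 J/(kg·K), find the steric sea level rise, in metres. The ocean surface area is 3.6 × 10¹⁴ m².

0.019 m

Per unit area: Q = 130×10²¹ / (3.6×10¹⁴) ≈ 3.611×10⁸ J/m²
Δh = αQ/(ρcₚ) = 2.1×10⁻⁴ × 3.611×10⁸ / (1024 × 3930) ≈ 0.018843 m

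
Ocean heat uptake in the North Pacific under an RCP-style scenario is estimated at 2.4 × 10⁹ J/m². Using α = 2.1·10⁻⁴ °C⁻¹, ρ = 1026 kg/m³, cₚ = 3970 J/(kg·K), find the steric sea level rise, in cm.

12.4 cm

Δh = αQ/(ρcₚ) = 2.1×10⁻⁴ × 2.4×10⁹ / (1026 × 3970) ≈ 0.12374 m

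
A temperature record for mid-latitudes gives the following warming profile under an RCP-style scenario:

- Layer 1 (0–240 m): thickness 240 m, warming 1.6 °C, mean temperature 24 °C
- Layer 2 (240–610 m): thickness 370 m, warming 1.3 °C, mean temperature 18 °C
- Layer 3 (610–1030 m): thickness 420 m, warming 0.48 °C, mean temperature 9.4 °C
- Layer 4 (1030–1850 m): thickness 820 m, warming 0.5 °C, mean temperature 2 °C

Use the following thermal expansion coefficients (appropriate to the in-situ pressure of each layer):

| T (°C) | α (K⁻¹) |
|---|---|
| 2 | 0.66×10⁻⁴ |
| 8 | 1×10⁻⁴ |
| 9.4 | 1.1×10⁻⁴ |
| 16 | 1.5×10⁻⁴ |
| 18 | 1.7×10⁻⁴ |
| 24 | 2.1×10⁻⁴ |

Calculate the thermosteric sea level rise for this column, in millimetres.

Layer 1 at 24 °C → α = 2.1×10⁻⁴ K⁻¹
Layer 2 at 18 °C → α = 1.7×10⁻⁴ K⁻¹
Layer 3 at 9.4 °C → α = 1.1×10⁻⁴ K⁻¹
Layer 4 at 2 °C → α = 0.66×10⁻⁴ K⁻¹
Layer 1: 2.1×10⁻⁴ × 240 × 1.6 = 0.08064 m
Layer 2: 1.7×10⁻⁴ × 370 × 1.3 = 0.08177 m
610–1030 m: 1.1×10⁻⁴ × 420 × 0.48 = 0.022176 m
1030–1850 m: 0.66×10⁻⁴ × 820 × 0.5 = 0.02706 m
Δh = 0.08064 + 0.08177 + 0.022176 + 0.02706 = 0.211646 m

about 212 mm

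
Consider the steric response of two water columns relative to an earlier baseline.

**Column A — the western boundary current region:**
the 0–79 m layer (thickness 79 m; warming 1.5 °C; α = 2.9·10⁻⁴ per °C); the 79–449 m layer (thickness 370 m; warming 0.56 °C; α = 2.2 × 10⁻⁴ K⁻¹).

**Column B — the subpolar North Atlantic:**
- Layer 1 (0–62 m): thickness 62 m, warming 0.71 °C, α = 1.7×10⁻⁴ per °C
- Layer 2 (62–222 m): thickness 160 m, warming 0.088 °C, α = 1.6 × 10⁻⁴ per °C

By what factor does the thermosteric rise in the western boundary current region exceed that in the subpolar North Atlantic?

8.2

A 0–79 m: 79 × 2.9×10⁻⁴ × 1.5 = 0.034365 m
A 370 × 0.56 × 2.2×10⁻⁴ = 0.045584 m
A total: 0.079949 m
B Layer 1: 62 × 1.7×10⁻⁴ × 0.71 = 0.0074834 m
B 1.6×10⁻⁴ × 0.088 × 160 = 0.0022528 m
B total: 0.0097362 m
Ratio: 0.079949 / 0.0097362 ≈ 8.212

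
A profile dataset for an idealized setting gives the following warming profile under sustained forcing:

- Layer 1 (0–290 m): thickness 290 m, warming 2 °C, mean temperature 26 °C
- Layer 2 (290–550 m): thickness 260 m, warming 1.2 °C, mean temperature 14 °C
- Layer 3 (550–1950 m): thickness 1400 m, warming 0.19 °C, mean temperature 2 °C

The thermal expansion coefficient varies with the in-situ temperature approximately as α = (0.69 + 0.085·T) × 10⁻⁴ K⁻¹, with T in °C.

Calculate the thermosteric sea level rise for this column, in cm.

Layer 1: α = (0.69 + 0.085×26)×10⁻⁴ = 2.9×10⁻⁴ K⁻¹
Layer 2: α = (0.69 + 0.085×14)×10⁻⁴ = 1.88×10⁻⁴ K⁻¹
Layer 3: α = (0.69 + 0.085×2)×10⁻⁴ = 0.86×10⁻⁴ K⁻¹
290 × 2.9×10⁻⁴ × 2 = 0.16820 m
Layer 2: 260 × 1.2 × 1.88×10⁻⁴ = 0.058656 m
550–1950 m: 1400 × 0.86×10⁻⁴ × 0.19 = 0.022876 m
Δh = 0.16820 + 0.058656 + 0.022876 = 0.249732 m

25 cm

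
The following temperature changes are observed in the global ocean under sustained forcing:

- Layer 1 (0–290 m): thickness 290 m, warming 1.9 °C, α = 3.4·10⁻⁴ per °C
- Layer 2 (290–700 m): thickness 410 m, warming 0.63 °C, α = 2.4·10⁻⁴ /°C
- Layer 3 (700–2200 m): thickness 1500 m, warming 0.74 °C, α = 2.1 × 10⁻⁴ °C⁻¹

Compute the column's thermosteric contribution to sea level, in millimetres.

0–290 m: 290 × 1.9 × 3.4×10⁻⁴ = 0.18734 m
290–700 m: 2.4×10⁻⁴ × 410 × 0.63 = 0.061992 m
700–2200 m: 0.74 × 2.1×10⁻⁴ × 1500 = 0.23310 m
Δh = 0.18734 + 0.061992 + 0.23310 = 0.482432 m ≈ 480 mm

480 mm of thermosteric rise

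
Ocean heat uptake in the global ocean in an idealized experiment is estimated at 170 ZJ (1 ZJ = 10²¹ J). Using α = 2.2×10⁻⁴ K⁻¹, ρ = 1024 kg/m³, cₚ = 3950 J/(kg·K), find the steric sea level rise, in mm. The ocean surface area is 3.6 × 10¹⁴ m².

Δh = 25.7 mm

Per unit area: Q = 170×10²¹ / (3.6×10¹⁴) ≈ 4.722×10⁸ J/m²
Δh = αQ/(ρcₚ) = 2.2×10⁻⁴ × 4.722×10⁸ / (1024 × 3950) ≈ 0.025683 m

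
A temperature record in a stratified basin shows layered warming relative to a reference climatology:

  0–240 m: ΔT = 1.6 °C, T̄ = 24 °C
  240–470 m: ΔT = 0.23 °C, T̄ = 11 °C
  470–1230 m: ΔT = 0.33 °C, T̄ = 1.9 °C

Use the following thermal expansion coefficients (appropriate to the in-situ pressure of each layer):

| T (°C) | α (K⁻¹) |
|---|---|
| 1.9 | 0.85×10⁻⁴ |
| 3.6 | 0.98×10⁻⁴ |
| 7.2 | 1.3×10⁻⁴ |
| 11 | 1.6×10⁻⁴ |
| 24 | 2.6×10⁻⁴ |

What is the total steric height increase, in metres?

Layer 1 at 24 °C → α = 2.6×10⁻⁴ K⁻¹
Layer 2 at 11 °C → α = 1.6×10⁻⁴ K⁻¹
Layer 3 at 1.9 °C → α = 0.85×10⁻⁴ K⁻¹
240 × 1.6 × 2.6×10⁻⁴ = 0.09984 m
0.23 × 1.6×10⁻⁴ × 230 = 0.008464 m
470–1230 m: 0.85×10⁻⁴ × 0.33 × 760 = 0.021318 m
Δh = 0.09984 + 0.008464 + 0.021318 = 0.129622 m

0.13 m of thermosteric rise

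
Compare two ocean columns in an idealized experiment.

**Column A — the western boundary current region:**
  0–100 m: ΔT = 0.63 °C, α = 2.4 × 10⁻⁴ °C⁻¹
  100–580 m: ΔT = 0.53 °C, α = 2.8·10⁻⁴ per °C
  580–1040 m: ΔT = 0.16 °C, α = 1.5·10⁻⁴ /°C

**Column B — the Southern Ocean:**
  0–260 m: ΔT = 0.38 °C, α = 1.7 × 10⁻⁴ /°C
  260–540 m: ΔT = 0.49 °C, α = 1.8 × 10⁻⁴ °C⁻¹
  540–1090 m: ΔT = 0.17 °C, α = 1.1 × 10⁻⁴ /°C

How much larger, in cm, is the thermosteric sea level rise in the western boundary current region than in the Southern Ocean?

Δh_A − Δh_B ≈ 4.6 cm

A Layer 1: 0.63 × 2.4×10⁻⁴ × 100 = 0.01512 m
A 2.8×10⁻⁴ × 0.53 × 480 = 0.071232 m
A 460 × 0.16 × 1.5×10⁻⁴ = 0.01104 m
A total: 0.097392 m
B 0–260 m: 1.7×10⁻⁴ × 260 × 0.38 = 0.016796 m
B 0.49 × 280 × 1.8×10⁻⁴ = 0.024696 m
B 540–1090 m: 550 × 0.17 × 1.1×10⁻⁴ = 0.010285 m
B total: 0.051777 m
Difference: 0.097392 − 0.051777 = 0.045615 m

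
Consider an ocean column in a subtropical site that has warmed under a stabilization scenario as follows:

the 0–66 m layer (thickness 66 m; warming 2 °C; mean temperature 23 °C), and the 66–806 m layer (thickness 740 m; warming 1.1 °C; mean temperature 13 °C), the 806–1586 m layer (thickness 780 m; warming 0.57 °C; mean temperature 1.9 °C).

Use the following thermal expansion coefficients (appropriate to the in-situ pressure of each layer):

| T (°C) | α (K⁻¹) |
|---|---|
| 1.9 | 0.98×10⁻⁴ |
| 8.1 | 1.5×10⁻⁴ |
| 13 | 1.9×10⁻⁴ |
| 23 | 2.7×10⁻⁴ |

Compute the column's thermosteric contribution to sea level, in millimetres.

234 mm of thermosteric rise

Layer 1 at 23 °C → α = 2.7×10⁻⁴ K⁻¹
Layer 2 at 13 °C → α = 1.9×10⁻⁴ K⁻¹
Layer 3 at 1.9 °C → α = 0.98×10⁻⁴ K⁻¹
0–66 m: 2.7×10⁻⁴ × 66 × 2 = 0.03564 m
Layer 2: 740 × 1.1 × 1.9×10⁻⁴ = 0.15466 m
806–1586 m: 0.98×10⁻⁴ × 780 × 0.57 = 0.0435708 m
Δh = 0.03564 + 0.15466 + 0.0435708 = 0.2338708 m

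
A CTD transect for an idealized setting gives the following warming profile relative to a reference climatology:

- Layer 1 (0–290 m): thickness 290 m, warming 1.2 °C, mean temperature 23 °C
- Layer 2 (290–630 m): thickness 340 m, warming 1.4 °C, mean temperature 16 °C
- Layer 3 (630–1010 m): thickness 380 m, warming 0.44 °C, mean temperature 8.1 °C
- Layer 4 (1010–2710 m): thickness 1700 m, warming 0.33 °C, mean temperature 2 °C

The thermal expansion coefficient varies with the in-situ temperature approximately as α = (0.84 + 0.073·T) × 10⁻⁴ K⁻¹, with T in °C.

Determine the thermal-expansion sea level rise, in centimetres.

Δh = 26.2 cm

Layer 1: α = (0.84 + 0.073×23)×10⁻⁴ = 2.519×10⁻⁴ K⁻¹
Layer 2: α = (0.84 + 0.073×16)×10⁻⁴ = 2.008×10⁻⁴ K⁻¹
Layer 3: α = (0.84 + 0.073×8.1)×10⁻⁴ = 1.4313×10⁻⁴ K⁻¹
Layer 4: α = (0.84 + 0.073×2)×10⁻⁴ = 0.986×10⁻⁴ K⁻¹
0–290 m: 1.2 × 290 × 2.519×10⁻⁴ = 0.0876612 m
290–630 m: 340 × 1.4 × 2.008×10⁻⁴ = 0.0955808 m
Layer 3: 0.44 × 380 × 1.4313×10⁻⁴ = 0.023931336 m
0.33 × 0.986×10⁻⁴ × 1700 = 0.0553146 m
Δh = 0.0876612 + 0.0955808 + 0.023931336 + 0.0553146 = 0.262487936 m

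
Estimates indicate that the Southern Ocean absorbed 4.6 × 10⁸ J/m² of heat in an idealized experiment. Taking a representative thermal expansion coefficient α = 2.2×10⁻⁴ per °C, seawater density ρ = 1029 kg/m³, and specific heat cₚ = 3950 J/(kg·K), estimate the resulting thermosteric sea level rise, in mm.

25 mm of thermosteric rise

Δh = αQ/(ρcₚ) = 2.2×10⁻⁴ × 4.6×10⁸ / (1029 × 3950) ≈ 0.024898 m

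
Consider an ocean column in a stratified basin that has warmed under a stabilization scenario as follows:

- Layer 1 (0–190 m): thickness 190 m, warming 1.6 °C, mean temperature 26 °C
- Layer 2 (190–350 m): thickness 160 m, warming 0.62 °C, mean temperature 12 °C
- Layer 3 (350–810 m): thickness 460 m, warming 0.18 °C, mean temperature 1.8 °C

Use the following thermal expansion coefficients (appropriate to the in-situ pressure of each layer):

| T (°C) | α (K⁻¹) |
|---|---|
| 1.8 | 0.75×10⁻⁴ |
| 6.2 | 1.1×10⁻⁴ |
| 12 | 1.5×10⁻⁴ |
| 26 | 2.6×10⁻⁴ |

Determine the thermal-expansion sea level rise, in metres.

Layer 1 at 26 °C → α = 2.6×10⁻⁴ K⁻¹
Layer 2 at 12 °C → α = 1.5×10⁻⁴ K⁻¹
Layer 3 at 1.8 °C → α = 0.75×10⁻⁴ K⁻¹
0–190 m: 190 × 1.6 × 2.6×10⁻⁴ = 0.07904 m
Layer 2: 1.5×10⁻⁴ × 160 × 0.62 = 0.01488 m
460 × 0.18 × 0.75×10⁻⁴ = 0.00621 m
Δh = 0.07904 + 0.01488 + 0.00621 = 0.10013 m

Δh = 0.10 m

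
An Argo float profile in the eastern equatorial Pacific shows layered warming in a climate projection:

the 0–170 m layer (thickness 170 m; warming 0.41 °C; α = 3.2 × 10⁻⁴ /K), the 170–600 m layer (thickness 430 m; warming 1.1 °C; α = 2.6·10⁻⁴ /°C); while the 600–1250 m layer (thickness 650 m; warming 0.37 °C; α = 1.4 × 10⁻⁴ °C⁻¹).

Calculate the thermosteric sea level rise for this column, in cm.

0–170 m: 3.2×10⁻⁴ × 170 × 0.41 = 0.022304 m
Layer 2: 1.1 × 430 × 2.6×10⁻⁴ = 0.12298 m
Layer 3: 650 × 1.4×10⁻⁴ × 0.37 = 0.03367 m
Δh = 0.022304 + 0.12298 + 0.03367 = 0.178954 m

about 17.9 cm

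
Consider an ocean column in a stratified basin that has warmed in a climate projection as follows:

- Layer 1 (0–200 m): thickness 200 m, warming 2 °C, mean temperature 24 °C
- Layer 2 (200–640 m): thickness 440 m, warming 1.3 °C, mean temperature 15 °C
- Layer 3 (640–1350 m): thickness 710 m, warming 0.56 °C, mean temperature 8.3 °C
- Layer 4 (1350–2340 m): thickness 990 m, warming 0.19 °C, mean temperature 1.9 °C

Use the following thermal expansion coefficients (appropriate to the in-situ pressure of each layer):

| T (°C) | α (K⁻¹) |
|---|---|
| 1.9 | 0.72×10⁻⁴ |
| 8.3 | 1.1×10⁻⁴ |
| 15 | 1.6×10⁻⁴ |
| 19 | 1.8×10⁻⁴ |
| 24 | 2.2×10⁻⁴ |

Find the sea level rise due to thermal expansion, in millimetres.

Layer 1 at 24 °C → α = 2.2×10⁻⁴ K⁻¹
Layer 2 at 15 °C → α = 1.6×10⁻⁴ K⁻¹
Layer 3 at 8.3 °C → α = 1.1×10⁻⁴ K⁻¹
Layer 4 at 1.9 °C → α = 0.72×10⁻⁴ K⁻¹
200 × 2.2×10⁻⁴ × 2 = 0.08800 m
Layer 2: 440 × 1.3 × 1.6×10⁻⁴ = 0.09152 m
640–1350 m: 1.1×10⁻⁴ × 0.56 × 710 = 0.043736 m
990 × 0.19 × 0.72×10⁻⁴ = 0.0135432 m
Δh = 0.08800 + 0.09152 + 0.043736 + 0.0135432 = 0.2367992 m

Δh ≈ 237 mm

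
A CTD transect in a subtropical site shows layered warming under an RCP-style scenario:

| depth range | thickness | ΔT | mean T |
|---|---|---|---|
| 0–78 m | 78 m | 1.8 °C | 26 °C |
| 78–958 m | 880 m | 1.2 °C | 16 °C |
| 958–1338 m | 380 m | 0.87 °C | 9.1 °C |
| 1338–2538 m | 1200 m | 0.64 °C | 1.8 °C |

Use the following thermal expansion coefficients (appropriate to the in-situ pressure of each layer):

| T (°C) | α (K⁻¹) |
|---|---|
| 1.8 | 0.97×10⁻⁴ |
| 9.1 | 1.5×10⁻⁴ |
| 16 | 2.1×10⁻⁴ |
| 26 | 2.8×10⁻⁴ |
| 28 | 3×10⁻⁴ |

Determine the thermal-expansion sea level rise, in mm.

Layer 1 at 26 °C → α = 2.8×10⁻⁴ K⁻¹
Layer 2 at 16 °C → α = 2.1×10⁻⁴ K⁻¹
Layer 3 at 9.1 °C → α = 1.5×10⁻⁴ K⁻¹
Layer 4 at 1.8 °C → α = 0.97×10⁻⁴ K⁻¹
2.8×10⁻⁴ × 78 × 1.8 = 0.039312 m
78–958 m: 1.2 × 880 × 2.1×10⁻⁴ = 0.22176 m
958–1338 m: 1.5×10⁻⁴ × 380 × 0.87 = 0.04959 m
0.64 × 0.97×10⁻⁴ × 1200 = 0.074496 m
Δh = 0.039312 + 0.22176 + 0.04959 + 0.074496 = 0.385158 m ≈ 385 mm

about 385 mm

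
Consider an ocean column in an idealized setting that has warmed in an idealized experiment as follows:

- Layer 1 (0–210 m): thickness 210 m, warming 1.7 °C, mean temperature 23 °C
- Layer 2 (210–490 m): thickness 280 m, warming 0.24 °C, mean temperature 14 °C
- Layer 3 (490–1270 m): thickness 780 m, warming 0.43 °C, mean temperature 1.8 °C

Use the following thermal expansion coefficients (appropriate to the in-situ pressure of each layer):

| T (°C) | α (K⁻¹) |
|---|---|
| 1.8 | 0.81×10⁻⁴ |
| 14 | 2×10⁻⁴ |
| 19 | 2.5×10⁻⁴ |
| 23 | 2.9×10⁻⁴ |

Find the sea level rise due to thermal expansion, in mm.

144 mm

Layer 1 at 23 °C → α = 2.9×10⁻⁴ K⁻¹
Layer 2 at 14 °C → α = 2×10⁻⁴ K⁻¹
Layer 3 at 1.8 °C → α = 0.81×10⁻⁴ K⁻¹
Layer 1: 1.7 × 2.9×10⁻⁴ × 210 = 0.10353 m
Layer 2: 280 × 0.24 × 2×10⁻⁴ = 0.01344 m
Layer 3: 0.43 × 0.81×10⁻⁴ × 780 = 0.0271674 m
Δh = 0.10353 + 0.01344 + 0.0271674 = 0.1441374 m ≈ 144 mm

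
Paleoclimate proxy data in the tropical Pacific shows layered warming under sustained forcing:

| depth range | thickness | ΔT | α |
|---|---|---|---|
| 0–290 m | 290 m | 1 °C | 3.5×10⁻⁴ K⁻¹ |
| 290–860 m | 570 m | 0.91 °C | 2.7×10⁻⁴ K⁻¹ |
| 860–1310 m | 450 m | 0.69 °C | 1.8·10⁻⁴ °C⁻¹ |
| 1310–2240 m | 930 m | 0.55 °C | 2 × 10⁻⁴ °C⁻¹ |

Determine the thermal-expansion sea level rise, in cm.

40.0 cm

0–290 m: 3.5×10⁻⁴ × 290 × 1 = 0.10150 m
2.7×10⁻⁴ × 570 × 0.91 = 0.140049 m
450 × 1.8×10⁻⁴ × 0.69 = 0.05589 m
1310–2240 m: 2×10⁻⁴ × 0.55 × 930 = 0.10230 m
Δh = 0.10150 + 0.140049 + 0.05589 + 0.10230 = 0.399739 m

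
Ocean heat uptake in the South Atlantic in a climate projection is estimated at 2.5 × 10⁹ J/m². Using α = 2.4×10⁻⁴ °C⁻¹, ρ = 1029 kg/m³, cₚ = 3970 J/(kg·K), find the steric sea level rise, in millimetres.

150 mm

Δh = αQ/(ρcₚ) = 2.4×10⁻⁴ × 2.5×10⁹ / (1029 × 3970) ≈ 0.14687 m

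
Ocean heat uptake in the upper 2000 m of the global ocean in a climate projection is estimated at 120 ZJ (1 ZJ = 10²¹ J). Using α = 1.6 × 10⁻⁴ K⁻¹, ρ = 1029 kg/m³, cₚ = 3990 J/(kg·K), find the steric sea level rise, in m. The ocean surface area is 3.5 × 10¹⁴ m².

about 0.0134 m

Per unit area: Q = 120×10²¹ / (3.5×10¹⁴) ≈ 3.429×10⁸ J/m²
Δh = αQ/(ρcₚ) = 1.6×10⁻⁴ × 3.429×10⁸ / (1029 × 3990) ≈ 0.013363 m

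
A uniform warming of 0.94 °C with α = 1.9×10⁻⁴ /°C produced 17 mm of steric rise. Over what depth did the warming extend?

about 95.2 m

H = Δh/(αΔT) = 0.017 / (1.9×10⁻⁴ × 0.94) ≈ 95.18 m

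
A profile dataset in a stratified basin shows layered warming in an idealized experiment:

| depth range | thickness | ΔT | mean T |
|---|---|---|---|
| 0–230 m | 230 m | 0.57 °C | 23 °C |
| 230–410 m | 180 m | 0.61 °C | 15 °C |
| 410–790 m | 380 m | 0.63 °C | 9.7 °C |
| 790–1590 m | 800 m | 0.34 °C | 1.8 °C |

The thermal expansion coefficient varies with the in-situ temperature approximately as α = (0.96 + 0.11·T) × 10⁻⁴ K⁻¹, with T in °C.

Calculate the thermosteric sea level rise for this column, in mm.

Layer 1: α = (0.96 + 0.11×23)×10⁻⁴ = 3.49×10⁻⁴ K⁻¹
Layer 2: α = (0.96 + 0.11×15)×10⁻⁴ = 2.61×10⁻⁴ K⁻¹
Layer 3: α = (0.96 + 0.11×9.7)×10⁻⁴ = 2.027×10⁻⁴ K⁻¹
Layer 4: α = (0.96 + 0.11×1.8)×10⁻⁴ = 1.158×10⁻⁴ K⁻¹
230 × 3.49×10⁻⁴ × 0.57 = 0.0457539 m
230–410 m: 2.61×10⁻⁴ × 180 × 0.61 = 0.0286578 m
Layer 3: 2.027×10⁻⁴ × 0.63 × 380 = 0.04852638 m
790–1590 m: 0.34 × 1.158×10⁻⁴ × 800 = 0.0314976 m
Δh = 0.0457539 + 0.0286578 + 0.04852638 + 0.0314976 = 0.15443568 m

150 mm of thermosteric rise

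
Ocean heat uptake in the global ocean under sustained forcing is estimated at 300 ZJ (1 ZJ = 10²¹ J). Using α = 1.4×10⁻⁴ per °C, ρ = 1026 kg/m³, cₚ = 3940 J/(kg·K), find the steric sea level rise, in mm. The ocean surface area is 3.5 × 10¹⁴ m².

Δh ≈ 29.7 mm

Per unit area: Q = 300×10²¹ / (3.5×10¹⁴) ≈ 8.571×10⁸ J/m²
Δh = αQ/(ρcₚ) = 1.4×10⁻⁴ × 8.571×10⁸ / (1026 × 3940) ≈ 0.029684 m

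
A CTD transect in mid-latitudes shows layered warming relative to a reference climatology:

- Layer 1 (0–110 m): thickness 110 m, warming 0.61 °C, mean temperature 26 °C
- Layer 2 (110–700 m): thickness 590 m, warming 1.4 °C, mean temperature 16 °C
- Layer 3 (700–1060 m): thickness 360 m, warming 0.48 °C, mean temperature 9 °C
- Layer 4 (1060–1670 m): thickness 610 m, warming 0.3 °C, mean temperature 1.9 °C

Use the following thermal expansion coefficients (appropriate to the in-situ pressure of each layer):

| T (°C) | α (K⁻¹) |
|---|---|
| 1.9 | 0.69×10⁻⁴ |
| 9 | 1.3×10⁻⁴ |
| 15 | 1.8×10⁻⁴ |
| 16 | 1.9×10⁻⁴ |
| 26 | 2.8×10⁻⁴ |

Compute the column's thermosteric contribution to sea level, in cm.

Layer 1 at 26 °C → α = 2.8×10⁻⁴ K⁻¹
Layer 2 at 16 °C → α = 1.9×10⁻⁴ K⁻¹
Layer 3 at 9 °C → α = 1.3×10⁻⁴ K⁻¹
Layer 4 at 1.9 °C → α = 0.69×10⁻⁴ K⁻¹
2.8×10⁻⁴ × 110 × 0.61 = 0.018788 m
110–700 m: 1.4 × 590 × 1.9×10⁻⁴ = 0.15694 m
Layer 3: 360 × 1.3×10⁻⁴ × 0.48 = 0.022464 m
0.69×10⁻⁴ × 0.3 × 610 = 0.012627 m
Δh = 0.018788 + 0.15694 + 0.022464 + 0.012627 = 0.210819 m ≈ 21.1 cm

21.1 cm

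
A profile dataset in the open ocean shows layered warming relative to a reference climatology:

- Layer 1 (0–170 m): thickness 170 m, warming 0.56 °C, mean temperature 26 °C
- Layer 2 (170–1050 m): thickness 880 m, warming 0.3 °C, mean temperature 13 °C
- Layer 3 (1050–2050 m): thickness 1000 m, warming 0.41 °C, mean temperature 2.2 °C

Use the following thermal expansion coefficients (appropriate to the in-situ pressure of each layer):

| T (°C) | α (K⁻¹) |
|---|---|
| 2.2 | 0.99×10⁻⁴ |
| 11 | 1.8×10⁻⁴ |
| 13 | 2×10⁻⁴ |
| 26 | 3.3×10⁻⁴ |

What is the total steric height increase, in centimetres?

12.5 cm of thermosteric rise

Layer 1 at 26 °C → α = 3.3×10⁻⁴ K⁻¹
Layer 2 at 13 °C → α = 2×10⁻⁴ K⁻¹
Layer 3 at 2.2 °C → α = 0.99×10⁻⁴ K⁻¹
0–170 m: 3.3×10⁻⁴ × 0.56 × 170 = 0.031416 m
Layer 2: 0.3 × 880 × 2×10⁻⁴ = 0.05280 m
1050–2050 m: 1000 × 0.41 × 0.99×10⁻⁴ = 0.04059 m
Δh = 0.031416 + 0.05280 + 0.04059 = 0.124806 m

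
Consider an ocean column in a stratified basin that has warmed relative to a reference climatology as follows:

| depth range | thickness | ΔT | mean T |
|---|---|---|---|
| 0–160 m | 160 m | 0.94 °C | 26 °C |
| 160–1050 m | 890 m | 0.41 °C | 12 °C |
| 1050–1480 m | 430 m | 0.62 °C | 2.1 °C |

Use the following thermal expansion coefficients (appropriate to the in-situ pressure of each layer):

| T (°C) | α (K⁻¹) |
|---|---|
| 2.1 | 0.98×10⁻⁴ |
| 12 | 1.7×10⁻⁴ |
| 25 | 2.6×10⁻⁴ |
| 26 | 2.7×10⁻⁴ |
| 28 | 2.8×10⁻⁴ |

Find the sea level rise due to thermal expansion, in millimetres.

Δh ≈ 129 mm

Layer 1 at 26 °C → α = 2.7×10⁻⁴ K⁻¹
Layer 2 at 12 °C → α = 1.7×10⁻⁴ K⁻¹
Layer 3 at 2.1 °C → α = 0.98×10⁻⁴ K⁻¹
Layer 1: 0.94 × 2.7×10⁻⁴ × 160 = 0.040608 m
Layer 2: 890 × 0.41 × 1.7×10⁻⁴ = 0.062033 m
Layer 3: 0.98×10⁻⁴ × 0.62 × 430 = 0.0261268 m
Δh = 0.040608 + 0.062033 + 0.0261268 = 0.1287678 m ≈ 129 mm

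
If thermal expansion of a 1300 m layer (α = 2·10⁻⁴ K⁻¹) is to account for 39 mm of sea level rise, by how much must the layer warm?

ΔT ≈ 0.150 K

ΔT = Δh/(αH) = 0.039 / (2×10⁻⁴ × 1300) = 0.1500 K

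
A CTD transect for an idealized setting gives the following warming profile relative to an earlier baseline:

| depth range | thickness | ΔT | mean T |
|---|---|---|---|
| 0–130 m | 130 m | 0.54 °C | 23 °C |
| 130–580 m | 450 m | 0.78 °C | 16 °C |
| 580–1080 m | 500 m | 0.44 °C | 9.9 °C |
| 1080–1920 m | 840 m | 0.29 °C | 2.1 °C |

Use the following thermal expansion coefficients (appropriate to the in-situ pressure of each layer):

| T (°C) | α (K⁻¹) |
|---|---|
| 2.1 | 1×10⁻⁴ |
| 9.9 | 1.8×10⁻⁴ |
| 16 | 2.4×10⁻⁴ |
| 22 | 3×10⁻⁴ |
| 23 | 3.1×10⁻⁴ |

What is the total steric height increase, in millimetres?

170 mm of thermosteric rise

Layer 1 at 23 °C → α = 3.1×10⁻⁴ K⁻¹
Layer 2 at 16 °C → α = 2.4×10⁻⁴ K⁻¹
Layer 3 at 9.9 °C → α = 1.8×10⁻⁴ K⁻¹
Layer 4 at 2.1 °C → α = 1×10⁻⁴ K⁻¹
0–130 m: 3.1×10⁻⁴ × 130 × 0.54 = 0.021762 m
Layer 2: 2.4×10⁻⁴ × 450 × 0.78 = 0.08424 m
0.44 × 500 × 1.8×10⁻⁴ = 0.03960 m
840 × 1×10⁻⁴ × 0.29 = 0.02436 m
Δh = 0.021762 + 0.08424 + 0.03960 + 0.02436 = 0.169962 m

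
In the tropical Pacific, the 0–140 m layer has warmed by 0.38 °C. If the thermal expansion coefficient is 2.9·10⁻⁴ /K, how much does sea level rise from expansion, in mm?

Δh = αΔT·H = 2.9×10⁻⁴ × 0.38 × 140 = 0.015428 m

Δh = 15 mm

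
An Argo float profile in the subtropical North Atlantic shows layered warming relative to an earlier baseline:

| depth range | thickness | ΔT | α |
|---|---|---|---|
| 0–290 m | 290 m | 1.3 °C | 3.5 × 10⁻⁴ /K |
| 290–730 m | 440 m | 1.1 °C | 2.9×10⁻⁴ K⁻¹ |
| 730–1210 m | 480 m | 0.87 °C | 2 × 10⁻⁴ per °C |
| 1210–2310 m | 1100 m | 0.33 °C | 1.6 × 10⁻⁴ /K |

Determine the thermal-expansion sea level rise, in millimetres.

Δh = 414 mm

0–290 m: 1.3 × 290 × 3.5×10⁻⁴ = 0.13195 m
290–730 m: 1.1 × 2.9×10⁻⁴ × 440 = 0.14036 m
730–1210 m: 0.87 × 2×10⁻⁴ × 480 = 0.08352 m
0.33 × 1.6×10⁻⁴ × 1100 = 0.05808 m
Δh = 0.13195 + 0.14036 + 0.08352 + 0.05808 = 0.41391 m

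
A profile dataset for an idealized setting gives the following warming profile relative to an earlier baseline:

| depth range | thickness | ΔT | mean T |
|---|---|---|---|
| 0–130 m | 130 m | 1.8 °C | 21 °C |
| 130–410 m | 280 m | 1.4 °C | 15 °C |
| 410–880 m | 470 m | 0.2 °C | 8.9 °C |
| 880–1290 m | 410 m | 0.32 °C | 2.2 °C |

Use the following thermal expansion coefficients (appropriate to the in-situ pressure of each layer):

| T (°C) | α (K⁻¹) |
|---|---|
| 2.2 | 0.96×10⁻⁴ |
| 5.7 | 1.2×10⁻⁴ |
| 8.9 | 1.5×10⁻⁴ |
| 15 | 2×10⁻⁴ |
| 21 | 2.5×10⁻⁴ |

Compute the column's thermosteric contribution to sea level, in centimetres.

16 cm of thermosteric rise

Layer 1 at 21 °C → α = 2.5×10⁻⁴ K⁻¹
Layer 2 at 15 °C → α = 2×10⁻⁴ K⁻¹
Layer 3 at 8.9 °C → α = 1.5×10⁻⁴ K⁻¹
Layer 4 at 2.2 °C → α = 0.96×10⁻⁴ K⁻¹
Layer 1: 1.8 × 130 × 2.5×10⁻⁴ = 0.05850 m
130–410 m: 1.4 × 280 × 2×10⁻⁴ = 0.07840 m
410–880 m: 470 × 0.2 × 1.5×10⁻⁴ = 0.01410 m
410 × 0.96×10⁻⁴ × 0.32 = 0.0125952 m
Δh = 0.05850 + 0.07840 + 0.01410 + 0.0125952 = 0.1635952 m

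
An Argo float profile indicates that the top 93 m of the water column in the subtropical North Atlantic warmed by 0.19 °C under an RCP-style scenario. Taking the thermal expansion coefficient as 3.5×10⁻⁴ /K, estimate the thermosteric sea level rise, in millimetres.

Δh = αΔT·H = 3.5×10⁻⁴ × 0.19 × 93 = 0.0061845 m

Δh ≈ 6.18 mm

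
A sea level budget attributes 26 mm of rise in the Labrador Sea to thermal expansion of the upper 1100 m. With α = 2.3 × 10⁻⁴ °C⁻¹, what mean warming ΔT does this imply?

ΔT = Δh/(αH) = 0.026 / (2.3×10⁻⁴ × 1100) ≈ 0.1028 °C

0.10 °C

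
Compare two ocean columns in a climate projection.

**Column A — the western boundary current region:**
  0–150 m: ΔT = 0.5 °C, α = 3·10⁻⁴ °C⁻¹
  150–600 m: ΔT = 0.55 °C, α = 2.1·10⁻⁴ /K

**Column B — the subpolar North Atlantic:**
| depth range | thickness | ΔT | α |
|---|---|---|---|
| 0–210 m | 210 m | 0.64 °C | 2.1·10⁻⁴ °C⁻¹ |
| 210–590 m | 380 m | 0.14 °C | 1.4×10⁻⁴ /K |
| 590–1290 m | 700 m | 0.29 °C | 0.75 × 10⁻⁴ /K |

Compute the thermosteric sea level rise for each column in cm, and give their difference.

Δh_A ≈ 7.4 cm, Δh_B ≈ 5.1 cm; difference ≈ 2.4 cm

A Layer 1: 0.5 × 3×10⁻⁴ × 150 = 0.02250 m
A 150–600 m: 2.1×10⁻⁴ × 450 × 0.55 = 0.051975 m
A total: 0.074475 m
B 0–210 m: 2.1×10⁻⁴ × 210 × 0.64 = 0.028224 m
B 0.14 × 1.4×10⁻⁴ × 380 = 0.007448 m
B 700 × 0.29 × 0.75×10⁻⁴ = 0.015225 m
B total: 0.050897 m
Difference: 0.074475 − 0.050897 = 0.023578 m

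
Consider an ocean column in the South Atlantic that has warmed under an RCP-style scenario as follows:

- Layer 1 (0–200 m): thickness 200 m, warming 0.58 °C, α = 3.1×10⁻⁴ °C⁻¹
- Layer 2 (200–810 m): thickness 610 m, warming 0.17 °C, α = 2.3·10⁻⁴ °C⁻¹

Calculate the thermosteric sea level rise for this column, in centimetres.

5.98 cm of thermosteric rise

0–200 m: 3.1×10⁻⁴ × 200 × 0.58 = 0.03596 m
610 × 0.17 × 2.3×10⁻⁴ = 0.023851 m
Δh = 0.03596 + 0.023851 = 0.059811 m ≈ 5.98 cm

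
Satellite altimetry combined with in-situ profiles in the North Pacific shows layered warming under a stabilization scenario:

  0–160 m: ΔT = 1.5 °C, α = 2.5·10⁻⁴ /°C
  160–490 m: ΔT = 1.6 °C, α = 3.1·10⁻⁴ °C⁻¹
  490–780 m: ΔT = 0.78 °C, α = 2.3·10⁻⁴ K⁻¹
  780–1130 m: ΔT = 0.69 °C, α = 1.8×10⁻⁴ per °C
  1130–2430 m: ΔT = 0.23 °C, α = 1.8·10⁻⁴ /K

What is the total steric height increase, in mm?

Layer 1: 160 × 2.5×10⁻⁴ × 1.5 = 0.06000 m
160–490 m: 1.6 × 3.1×10⁻⁴ × 330 = 0.16368 m
Layer 3: 290 × 0.78 × 2.3×10⁻⁴ = 0.052026 m
780–1130 m: 350 × 0.69 × 1.8×10⁻⁴ = 0.04347 m
Layer 5: 0.23 × 1300 × 1.8×10⁻⁴ = 0.05382 m
Δh = 0.06000 + 0.16368 + 0.052026 + 0.04347 + 0.05382 = 0.372996 m ≈ 373 mm

Δh = 373 mm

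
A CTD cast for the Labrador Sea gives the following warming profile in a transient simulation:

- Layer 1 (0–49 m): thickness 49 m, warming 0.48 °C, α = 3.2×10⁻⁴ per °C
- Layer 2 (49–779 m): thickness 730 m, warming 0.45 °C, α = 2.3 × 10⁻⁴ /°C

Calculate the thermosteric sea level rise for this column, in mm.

83.1 mm

0–49 m: 0.48 × 49 × 3.2×10⁻⁴ = 0.0075264 m
49–779 m: 2.3×10⁻⁴ × 0.45 × 730 = 0.075555 m
Δh = 0.0075264 + 0.075555 = 0.0830814 m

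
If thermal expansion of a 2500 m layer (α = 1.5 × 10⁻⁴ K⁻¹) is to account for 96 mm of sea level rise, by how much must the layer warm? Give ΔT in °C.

ΔT ≈ 0.26 °C

ΔT = Δh/(αH) = 0.096 / (1.5×10⁻⁴ × 2500) = 0.2560 °C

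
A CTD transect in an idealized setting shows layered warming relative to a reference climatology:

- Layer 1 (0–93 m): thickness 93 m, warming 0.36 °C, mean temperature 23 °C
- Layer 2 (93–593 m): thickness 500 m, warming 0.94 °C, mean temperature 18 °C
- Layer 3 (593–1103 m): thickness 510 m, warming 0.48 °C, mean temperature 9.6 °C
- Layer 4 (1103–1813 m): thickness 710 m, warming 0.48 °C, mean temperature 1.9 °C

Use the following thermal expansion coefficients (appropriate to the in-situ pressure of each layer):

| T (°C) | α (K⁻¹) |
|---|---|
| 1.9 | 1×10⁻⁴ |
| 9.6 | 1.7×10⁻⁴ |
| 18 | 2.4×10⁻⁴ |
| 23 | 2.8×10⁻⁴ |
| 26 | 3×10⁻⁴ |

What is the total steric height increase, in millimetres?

Δh = 198 mm

Layer 1 at 23 °C → α = 2.8×10⁻⁴ K⁻¹
Layer 2 at 18 °C → α = 2.4×10⁻⁴ K⁻¹
Layer 3 at 9.6 °C → α = 1.7×10⁻⁴ K⁻¹
Layer 4 at 1.9 °C → α = 1×10⁻⁴ K⁻¹
0–93 m: 0.36 × 93 × 2.8×10⁻⁴ = 0.0093744 m
Layer 2: 500 × 0.94 × 2.4×10⁻⁴ = 0.11280 m
Layer 3: 510 × 1.7×10⁻⁴ × 0.48 = 0.041616 m
1103–1813 m: 1×10⁻⁴ × 710 × 0.48 = 0.03408 m
Δh = 0.0093744 + 0.11280 + 0.041616 + 0.03408 = 0.1978704 m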